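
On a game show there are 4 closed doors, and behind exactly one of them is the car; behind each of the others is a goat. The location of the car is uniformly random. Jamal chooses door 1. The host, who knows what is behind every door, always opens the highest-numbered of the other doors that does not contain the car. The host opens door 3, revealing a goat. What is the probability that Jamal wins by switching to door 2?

Condition on the true location of the car.
If it is behind either of doors 1 and 2 (prior 1/4 each): the host would have opened door 4 instead, probability 0; weight (1/4)·0 = 0 each.
If it is behind door 3 (prior 1/4): the host opened door 3, so this case is ruled out; weight (1/4)·0 = 0.
If it is behind door 4 (prior 1/4): door 3 is the highest-numbered option available, probability 1; weight (1/4)·1 = 1/4.
The weights sum to 1/4.
So P(the car behind door 2 | the host opened door 3) = 0 / (1/4) = 0.

0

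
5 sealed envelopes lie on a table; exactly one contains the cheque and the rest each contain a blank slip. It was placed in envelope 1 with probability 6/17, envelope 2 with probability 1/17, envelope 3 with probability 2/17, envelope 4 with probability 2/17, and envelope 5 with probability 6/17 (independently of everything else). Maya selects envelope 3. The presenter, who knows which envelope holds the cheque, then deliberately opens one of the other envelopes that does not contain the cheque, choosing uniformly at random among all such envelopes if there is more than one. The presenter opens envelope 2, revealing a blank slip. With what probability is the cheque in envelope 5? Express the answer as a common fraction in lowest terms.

Consider each possible location of the cheque in turn.
If it is in either of envelopes 1 and 5 (prior 6/17 each): the presenter has 3 equally likely choices, so probability 1/3; weight (6/17)·(1/3) = 2/17 each.
If it is in envelope 2 (prior 1/17): the presenter opened envelope 2, so this case is ruled out; weight (1/17)·0 = 0.
If it is in envelope 3 (prior 2/17): the presenter has 4 equally likely choices, so probability 1/4; weight (2/17)·(1/4) = 1/34.
If it is in envelope 4 (prior 2/17): the presenter has 3 equally likely choices, so probability 1/3; weight (2/17)·(1/3) = 2/51.
The weights sum to 31/102.
So P(the cheque in envelope 5 | the presenter opened envelope 2) = (2/17) / (31/102) = 12/31.

12/31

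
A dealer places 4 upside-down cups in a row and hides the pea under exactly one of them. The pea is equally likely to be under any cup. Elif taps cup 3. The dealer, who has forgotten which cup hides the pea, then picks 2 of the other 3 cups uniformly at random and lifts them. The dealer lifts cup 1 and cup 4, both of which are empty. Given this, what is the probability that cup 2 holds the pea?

Consider each possible location of the pea in turn.
If it is under either of cups 1 and 4 (prior 1/4 each): that cup was opened and seen not to hold the prize — ruled out; weight (1/4)·0 = 0 each.
If it is under either of cups 2 and 3 (prior 1/4 each): the dealer picks exactly this set with probability 1/3 regardless, and none is the prize; weight (1/4)·(1/3) = 1/12 each.
The weights sum to 1/6.
So P(the pea under cup 2 | the dealer opened cup 1 and cup 4) = (1/12) / (1/6) = 1/2.

1/2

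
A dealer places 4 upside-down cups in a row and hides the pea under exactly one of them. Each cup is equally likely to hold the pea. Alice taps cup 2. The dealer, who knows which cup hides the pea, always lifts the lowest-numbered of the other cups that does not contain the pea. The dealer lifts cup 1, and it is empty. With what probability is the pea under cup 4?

1/3

Condition on the true location of the pea.
If it is under cup 1 (prior 1/4): the dealer opened cup 1, so this case is ruled out; weight (1/4)·0 = 0.
If it is under any of cups 2, 3, and 4 (prior 1/4 each): cup 1 is the lowest-numbered option available, probability 1; weight (1/4)·1 = 1/4 each.
The weights sum to 3/4.
So P(the pea under cup 4 | the dealer opened cup 1) = (1/4) / (3/4) = 1/3.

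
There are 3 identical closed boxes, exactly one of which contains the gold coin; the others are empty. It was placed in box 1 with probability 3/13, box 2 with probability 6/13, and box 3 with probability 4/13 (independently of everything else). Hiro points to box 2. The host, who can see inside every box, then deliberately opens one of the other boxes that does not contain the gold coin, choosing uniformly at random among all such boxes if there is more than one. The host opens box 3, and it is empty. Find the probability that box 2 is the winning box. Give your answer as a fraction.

1/2

Condition on the true location of the gold coin.
If it is in box 1 (prior 3/13): the host has no choice, probability 1; weight (3/13)·1 = 3/13.
If it is in box 2 (prior 6/13): the host has 2 equally likely choices, so probability 1/2; weight (6/13)·(1/2) = 3/13.
If it is in box 3 (prior 4/13): the host opened box 3, so this case is ruled out; weight (4/13)·0 = 0.
The weights sum to 6/13.
So P(the gold coin in box 2 | the host opened box 3) = (3/13) / (6/13) = 1/2.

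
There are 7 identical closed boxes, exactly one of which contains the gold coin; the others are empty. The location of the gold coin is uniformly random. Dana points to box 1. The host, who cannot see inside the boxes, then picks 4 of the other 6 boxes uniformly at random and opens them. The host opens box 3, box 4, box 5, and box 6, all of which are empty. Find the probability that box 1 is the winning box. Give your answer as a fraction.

Condition on the true location of the gold coin.
If it is in any of boxes 1, 2, and 7 (prior 1/7 each): the host picks exactly this set with probability 1/15 regardless, and none is the prize; weight (1/7)·(1/15) = 1/105 each.
If it is in any of boxes 3, 4, 5, and 6 (prior 1/7 each): that box was opened and seen not to hold the prize — ruled out; weight (1/7)·0 = 0 each.
The weights sum to 1/35.
So P(the gold coin in box 1 | the host opened box 3, box 4, box 5, and box 6) = (1/105) / (1/35) = 1/3.

1/3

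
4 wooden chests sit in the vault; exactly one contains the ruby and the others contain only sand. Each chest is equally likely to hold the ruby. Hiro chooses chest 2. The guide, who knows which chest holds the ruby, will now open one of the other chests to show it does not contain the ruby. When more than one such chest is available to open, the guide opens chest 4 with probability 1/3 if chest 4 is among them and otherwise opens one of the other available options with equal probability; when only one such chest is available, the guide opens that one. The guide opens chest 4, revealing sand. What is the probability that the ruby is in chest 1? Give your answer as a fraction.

1/3

Consider each possible location of the ruby in turn.
If it is in any of chests 1, 2, and 3 (prior 1/4 each): chest 4 is available, opened with probability 1/3; weight (1/4)·(1/3) = 1/12 each.
If it is in chest 4 (prior 1/4): the guide opened chest 4, so this case is ruled out; weight (1/4)·0 = 0.
The weights sum to 1/4.
So P(the ruby in chest 1 | the guide opened chest 4) = (1/12) / (1/4) = 1/3.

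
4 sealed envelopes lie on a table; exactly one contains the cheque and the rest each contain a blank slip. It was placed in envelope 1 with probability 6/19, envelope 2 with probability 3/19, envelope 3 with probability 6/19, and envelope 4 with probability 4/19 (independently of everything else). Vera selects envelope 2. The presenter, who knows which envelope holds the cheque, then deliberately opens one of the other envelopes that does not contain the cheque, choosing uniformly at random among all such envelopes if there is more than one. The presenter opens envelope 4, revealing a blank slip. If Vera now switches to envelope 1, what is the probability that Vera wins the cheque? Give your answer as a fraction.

Consider each possible location of the cheque in turn.
If it is in either of envelopes 1 and 3 (prior 6/19 each): the presenter has 2 equally likely choices, so probability 1/2; weight (6/19)·(1/2) = 3/19 each.
If it is in envelope 2 (prior 3/19): the presenter has 3 equally likely choices, so probability 1/3; weight (3/19)·(1/3) = 1/19.
If it is in envelope 4 (prior 4/19): the presenter opened envelope 4, so this case is ruled out; weight (4/19)·0 = 0.
The weights sum to 7/19.
So P(the cheque in envelope 1 | the presenter opened envelope 4) = (3/19) / (7/19) = 3/7.

3/7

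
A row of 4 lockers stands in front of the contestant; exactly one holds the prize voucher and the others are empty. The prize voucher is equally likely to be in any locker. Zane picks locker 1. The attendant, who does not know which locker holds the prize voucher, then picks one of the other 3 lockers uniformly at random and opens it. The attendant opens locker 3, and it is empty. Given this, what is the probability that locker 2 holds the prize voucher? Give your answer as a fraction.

Consider each possible location of the prize voucher in turn.
If it is in any of lockers 1, 2, and 4 (prior 1/4 each): the attendant picks locker 3 with probability 1/3 regardless, and it is not the prize; weight (1/4)·(1/3) = 1/12 each.
If it is in locker 3 (prior 1/4): the attendant opened locker 3, so this case is ruled out; weight (1/4)·0 = 0.
The weights sum to 1/4.
So P(the prize voucher in locker 2 | the attendant opened locker 3) = (1/12) / (1/4) = 1/3.

1/3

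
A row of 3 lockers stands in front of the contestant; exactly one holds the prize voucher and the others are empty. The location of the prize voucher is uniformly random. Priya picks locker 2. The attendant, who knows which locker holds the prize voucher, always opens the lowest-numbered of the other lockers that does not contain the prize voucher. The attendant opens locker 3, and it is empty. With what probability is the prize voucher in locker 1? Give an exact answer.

Condition on the true location of the prize voucher.
If it is in locker 1 (prior 1/3): locker 3 is the lowest-numbered option available, probability 1; weight (1/3)·1 = 1/3.
If it is in locker 2 (prior 1/3): the attendant would have opened locker 1 instead, probability 0; weight (1/3)·0 = 0.
If it is in locker 3 (prior 1/3): the attendant opened locker 3, so this case is ruled out; weight (1/3)·0 = 0.
The weights sum to 1/3.
So P(the prize voucher in locker 1 | the attendant opened locker 3) = (1/3) / (1/3) = 1.

1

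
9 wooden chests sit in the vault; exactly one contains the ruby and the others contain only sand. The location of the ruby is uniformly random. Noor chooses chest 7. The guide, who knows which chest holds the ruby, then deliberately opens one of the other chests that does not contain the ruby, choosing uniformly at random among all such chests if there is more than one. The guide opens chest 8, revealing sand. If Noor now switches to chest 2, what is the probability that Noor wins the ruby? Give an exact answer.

8/63

Consider each possible location of the ruby in turn.
If it is in any of chests 1, 2, 3, 4, 5, 6, and 9 (prior 1/9 each): the guide has 7 equally likely choices, so probability 1/7; weight (1/9)·(1/7) = 1/63 each.
If it is in chest 7 (prior 1/9): the guide has 8 equally likely choices, so probability 1/8; weight (1/9)·(1/8) = 1/72.
If it is in chest 8 (prior 1/9): the guide opened chest 8, so this case is ruled out; weight (1/9)·0 = 0.
The weights sum to 1/8.
So P(the ruby in chest 2 | the guide opened chest 8) = (1/63) / (1/8) = 8/63.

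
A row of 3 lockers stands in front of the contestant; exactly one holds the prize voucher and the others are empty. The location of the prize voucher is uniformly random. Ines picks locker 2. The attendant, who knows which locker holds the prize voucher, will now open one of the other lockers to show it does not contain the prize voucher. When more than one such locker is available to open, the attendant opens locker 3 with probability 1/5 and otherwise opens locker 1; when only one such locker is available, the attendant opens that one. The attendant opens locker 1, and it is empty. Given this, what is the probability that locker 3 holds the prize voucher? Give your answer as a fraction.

Consider each possible location of the prize voucher in turn.
If it is in locker 1 (prior 1/3): the attendant opened locker 1, so this case is ruled out; weight (1/3)·0 = 0.
If it is in locker 2 (prior 1/3): locker 3 is available but not opened, probability 4/5; weight (1/3)·(4/5) = 4/15.
If it is in locker 3 (prior 1/3): only locker 1 is available, probability 1; weight (1/3)·1 = 1/3.
The weights sum to 3/5.
So P(the prize voucher in locker 3 | the attendant opened locker 1) = (1/3) / (3/5) = 5/9.

5/9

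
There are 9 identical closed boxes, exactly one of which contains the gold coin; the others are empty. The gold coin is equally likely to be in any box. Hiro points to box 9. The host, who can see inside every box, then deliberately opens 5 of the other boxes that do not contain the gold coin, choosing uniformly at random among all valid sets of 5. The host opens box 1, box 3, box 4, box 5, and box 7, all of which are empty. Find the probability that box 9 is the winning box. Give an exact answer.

1/9

Consider each possible location of the gold coin in turn.
If it is in any of boxes 1, 3, 4, 5, and 7 (prior 1/9 each): that box was opened and seen not to hold the prize — ruled out; weight (1/9)·0 = 0 each.
If it is in any of boxes 2, 6, and 8 (prior 1/9 each): the host has 21 equally likely choices, so probability 1/21; weight (1/9)·(1/21) = 1/189 each.
If it is in box 9 (prior 1/9): the host has 56 equally likely choices, so probability 1/56; weight (1/9)·(1/56) = 1/504.
The weights sum to 1/56.
So P(the gold coin in box 9 | the host opened box 1, box 3, box 4, box 5, and box 7) = (1/504) / (1/56) = 1/9.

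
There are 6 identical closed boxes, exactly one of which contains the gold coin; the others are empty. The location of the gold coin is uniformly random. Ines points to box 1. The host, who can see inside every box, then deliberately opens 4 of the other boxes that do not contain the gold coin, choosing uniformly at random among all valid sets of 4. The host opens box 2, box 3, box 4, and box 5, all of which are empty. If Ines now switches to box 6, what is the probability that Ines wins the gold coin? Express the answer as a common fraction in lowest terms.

5/6

Condition on the true location of the gold coin.
If it is in box 1 (prior 1/6): the host has 5 equally likely choices, so probability 1/5; weight (1/6)·(1/5) = 1/30.
If it is in any of boxes 2, 3, 4, and 5 (prior 1/6 each): that box was opened and seen not to hold the prize — ruled out; weight (1/6)·0 = 0 each.
If it is in box 6 (prior 1/6): the host has no choice, probability 1; weight (1/6)·1 = 1/6.
The weights sum to 1/5.
So P(the gold coin in box 6 | the host opened box 2, box 3, box 4, and box 5) = (1/6) / (1/5) = 5/6.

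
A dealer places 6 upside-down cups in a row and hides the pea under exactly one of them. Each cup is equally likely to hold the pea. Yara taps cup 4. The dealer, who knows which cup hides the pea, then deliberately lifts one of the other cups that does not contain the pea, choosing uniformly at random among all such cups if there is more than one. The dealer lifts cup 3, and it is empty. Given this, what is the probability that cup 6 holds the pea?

5/24

Condition on the true location of the pea.
If it is under any of cups 1, 2, 5, and 6 (prior 1/6 each): the dealer has 4 equally likely choices, so probability 1/4; weight (1/6)·(1/4) = 1/24 each.
If it is under cup 3 (prior 1/6): the dealer opened cup 3, so this case is ruled out; weight (1/6)·0 = 0.
If it is under cup 4 (prior 1/6): the dealer has 5 equally likely choices, so probability 1/5; weight (1/6)·(1/5) = 1/30.
The weights sum to 1/5.
So P(the pea under cup 6 | the dealer opened cup 3) = (1/24) / (1/5) = 5/24.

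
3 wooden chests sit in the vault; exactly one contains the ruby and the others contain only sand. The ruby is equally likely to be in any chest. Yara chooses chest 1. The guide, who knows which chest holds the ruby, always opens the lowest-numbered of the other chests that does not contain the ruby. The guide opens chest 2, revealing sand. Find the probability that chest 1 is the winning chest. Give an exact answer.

1/2

Condition on the true location of the ruby.
If it is in either of chests 1 and 3 (prior 1/3 each): chest 2 is the lowest-numbered option available, probability 1; weight (1/3)·1 = 1/3 each.
If it is in chest 2 (prior 1/3): the guide opened chest 2, so this case is ruled out; weight (1/3)·0 = 0.
The weights sum to 2/3.
So P(the ruby in chest 1 | the guide opened chest 2) = (1/3) / (2/3) = 1/2.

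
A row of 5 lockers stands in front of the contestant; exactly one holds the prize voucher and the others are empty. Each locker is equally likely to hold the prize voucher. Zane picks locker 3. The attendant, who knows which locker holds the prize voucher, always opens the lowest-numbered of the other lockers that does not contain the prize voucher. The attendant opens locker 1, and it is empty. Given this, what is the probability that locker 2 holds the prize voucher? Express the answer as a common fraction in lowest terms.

1/4

Condition on the true location of the prize voucher.
If it is in locker 1 (prior 1/5): the attendant opened locker 1, so this case is ruled out; weight (1/5)·0 = 0.
If it is in any of lockers 2, 3, 4, and 5 (prior 1/5 each): locker 1 is the lowest-numbered option available, probability 1; weight (1/5)·1 = 1/5 each.
The weights sum to 4/5.
So P(the prize voucher in locker 2 | the attendant opened locker 1) = (1/5) / (4/5) = 1/4.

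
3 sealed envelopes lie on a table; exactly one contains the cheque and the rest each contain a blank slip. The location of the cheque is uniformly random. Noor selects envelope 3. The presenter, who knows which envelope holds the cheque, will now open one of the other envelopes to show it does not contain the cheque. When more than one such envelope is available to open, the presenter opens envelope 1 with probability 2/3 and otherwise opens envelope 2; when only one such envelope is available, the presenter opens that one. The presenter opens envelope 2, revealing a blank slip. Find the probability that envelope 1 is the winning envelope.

3/4

Apply Bayes' rule, conditioning on where the cheque actually is.
If it is in envelope 1 (prior 1/3): only envelope 2 is available, probability 1; weight (1/3)·1 = 1/3.
If it is in envelope 2 (prior 1/3): the presenter opened envelope 2, so this case is ruled out; weight (1/3)·0 = 0.
If it is in envelope 3 (prior 1/3): envelope 1 is available but not opened, probability 1/3; weight (1/3)·(1/3) = 1/9.
The weights sum to 4/9.
So P(the cheque in envelope 1 | the presenter opened envelope 2) = (1/3) / (4/9) = 3/4.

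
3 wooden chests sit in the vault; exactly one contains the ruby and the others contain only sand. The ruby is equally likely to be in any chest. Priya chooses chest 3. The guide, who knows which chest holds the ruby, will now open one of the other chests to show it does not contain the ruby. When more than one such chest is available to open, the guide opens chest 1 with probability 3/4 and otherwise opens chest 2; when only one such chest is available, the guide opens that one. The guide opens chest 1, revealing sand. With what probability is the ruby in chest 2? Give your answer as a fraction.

4/7

Condition on the true location of the ruby.
If it is in chest 1 (prior 1/3): the guide opened chest 1, so this case is ruled out; weight (1/3)·0 = 0.
If it is in chest 2 (prior 1/3): only chest 1 is available, probability 1; weight (1/3)·1 = 1/3.
If it is in chest 3 (prior 1/3): chest 1 is available, opened with probability 3/4; weight (1/3)·(3/4) = 1/4.
The weights sum to 7/12.
So P(the ruby in chest 2 | the guide opened chest 1) = (1/3) / (7/12) = 4/7.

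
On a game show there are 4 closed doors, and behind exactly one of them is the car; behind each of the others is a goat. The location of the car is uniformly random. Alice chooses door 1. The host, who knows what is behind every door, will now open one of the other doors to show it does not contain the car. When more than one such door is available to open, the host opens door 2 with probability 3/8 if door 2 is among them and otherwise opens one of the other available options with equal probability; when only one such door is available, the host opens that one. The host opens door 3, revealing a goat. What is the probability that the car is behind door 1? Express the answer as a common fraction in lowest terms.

Consider each possible location of the car in turn.
If it is behind door 1 (prior 1/4): door 2 is available but not opened; door 3 gets probability (1 − 3/8)/2 = 5/16; weight (1/4)·(5/16) = 5/64.
If it is behind door 2 (prior 1/4): door 2 holds the prize so is unavailable; the host chooses uniformly among the 2 others, probability 1/2; weight (1/4)·(1/2) = 1/8.
If it is behind door 3 (prior 1/4): the host opened door 3, so this case is ruled out; weight (1/4)·0 = 0.
If it is behind door 4 (prior 1/4): door 2 is available but not opened, probability 5/8; weight (1/4)·(5/8) = 5/32.
The weights sum to 23/64.
So P(the car behind door 1 | the host opened door 3) = (5/64) / (23/64) = 5/23.

5/23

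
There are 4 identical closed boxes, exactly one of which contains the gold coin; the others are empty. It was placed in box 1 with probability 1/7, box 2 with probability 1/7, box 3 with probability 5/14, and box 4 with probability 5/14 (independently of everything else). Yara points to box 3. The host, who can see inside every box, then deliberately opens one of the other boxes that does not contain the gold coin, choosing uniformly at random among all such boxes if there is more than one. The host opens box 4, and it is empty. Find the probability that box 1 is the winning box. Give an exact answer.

Condition on the true location of the gold coin.
If it is in either of boxes 1 and 2 (prior 1/7 each): the host has 2 equally likely choices, so probability 1/2; weight (1/7)·(1/2) = 1/14 each.
If it is in box 3 (prior 5/14): the host has 3 equally likely choices, so probability 1/3; weight (5/14)·(1/3) = 5/42.
If it is in box 4 (prior 5/14): the host opened box 4, so this case is ruled out; weight (5/14)·0 = 0.
The weights sum to 11/42.
So P(the gold coin in box 1 | the host opened box 4) = (1/14) / (11/42) = 3/11.

3/11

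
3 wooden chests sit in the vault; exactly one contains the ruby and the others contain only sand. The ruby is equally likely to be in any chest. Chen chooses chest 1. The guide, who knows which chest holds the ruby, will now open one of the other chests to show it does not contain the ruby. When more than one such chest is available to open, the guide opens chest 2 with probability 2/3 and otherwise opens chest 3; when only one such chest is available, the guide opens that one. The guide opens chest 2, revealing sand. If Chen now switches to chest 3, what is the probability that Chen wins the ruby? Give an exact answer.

Consider each possible location of the ruby in turn.
If it is in chest 1 (prior 1/3): chest 2 is available, opened with probability 2/3; weight (1/3)·(2/3) = 2/9.
If it is in chest 2 (prior 1/3): the guide opened chest 2, so this case is ruled out; weight (1/3)·0 = 0.
If it is in chest 3 (prior 1/3): only chest 2 is available, probability 1; weight (1/3)·1 = 1/3.
The weights sum to 5/9.
So P(the ruby in chest 3 | the guide opened chest 2) = (1/3) / (5/9) = 3/5.

3/5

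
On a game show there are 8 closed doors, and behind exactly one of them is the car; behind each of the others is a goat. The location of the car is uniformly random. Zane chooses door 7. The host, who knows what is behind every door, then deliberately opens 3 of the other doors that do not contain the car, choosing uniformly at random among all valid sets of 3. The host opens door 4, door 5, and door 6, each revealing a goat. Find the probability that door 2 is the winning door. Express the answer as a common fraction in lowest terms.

7/32

Condition on the true location of the car.
If it is behind any of doors 1, 2, 3, and 8 (prior 1/8 each): the host has 20 equally likely choices, so probability 1/20; weight (1/8)·(1/20) = 1/160 each.
If it is behind any of doors 4, 5, and 6 (prior 1/8 each): that door was opened and seen not to hold the prize — ruled out; weight (1/8)·0 = 0 each.
If it is behind door 7 (prior 1/8): the host has 35 equally likely choices, so probability 1/35; weight (1/8)·(1/35) = 1/280.
The weights sum to 1/35.
So P(the car behind door 2 | the host opened door 4, door 5, and door 6) = (1/160) / (1/35) = 7/32.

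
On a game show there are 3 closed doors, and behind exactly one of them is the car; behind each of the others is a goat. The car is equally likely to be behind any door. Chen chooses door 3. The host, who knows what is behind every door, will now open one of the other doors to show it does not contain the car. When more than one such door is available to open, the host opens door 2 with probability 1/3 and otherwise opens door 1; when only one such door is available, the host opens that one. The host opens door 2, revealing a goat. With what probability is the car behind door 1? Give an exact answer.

3/4

Consider each possible location of the car in turn.
If it is behind door 1 (prior 1/3): only door 2 is available, probability 1; weight (1/3)·1 = 1/3.
If it is behind door 2 (prior 1/3): the host opened door 2, so this case is ruled out; weight (1/3)·0 = 0.
If it is behind door 3 (prior 1/3): door 2 is available, opened with probability 1/3; weight (1/3)·(1/3) = 1/9.
The weights sum to 4/9.
So P(the car behind door 1 | the host opened door 2) = (1/3) / (4/9) = 3/4.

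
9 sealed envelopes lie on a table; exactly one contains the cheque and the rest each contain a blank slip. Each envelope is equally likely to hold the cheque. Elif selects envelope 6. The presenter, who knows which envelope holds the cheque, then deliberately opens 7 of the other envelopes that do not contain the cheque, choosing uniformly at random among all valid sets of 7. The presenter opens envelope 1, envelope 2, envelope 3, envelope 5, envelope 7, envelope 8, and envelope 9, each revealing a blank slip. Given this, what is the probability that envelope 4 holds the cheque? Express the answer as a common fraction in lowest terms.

Consider each possible location of the cheque in turn.
If it is in any of envelopes 1, 2, 3, 5, 7, 8, and 9 (prior 1/9 each): that envelope was opened and seen not to hold the prize — ruled out; weight (1/9)·0 = 0 each.
If it is in envelope 4 (prior 1/9): the presenter has no choice, probability 1; weight (1/9)·1 = 1/9.
If it is in envelope 6 (prior 1/9): the presenter has 8 equally likely choices, so probability 1/8; weight (1/9)·(1/8) = 1/72.
The weights sum to 1/8.
So P(the cheque in envelope 4 | the presenter opened envelope 1, envelope 2, envelope 3, envelope 5, envelope 7, envelope 8, and envelope 9) = (1/9) / (1/8) = 8/9.

8/9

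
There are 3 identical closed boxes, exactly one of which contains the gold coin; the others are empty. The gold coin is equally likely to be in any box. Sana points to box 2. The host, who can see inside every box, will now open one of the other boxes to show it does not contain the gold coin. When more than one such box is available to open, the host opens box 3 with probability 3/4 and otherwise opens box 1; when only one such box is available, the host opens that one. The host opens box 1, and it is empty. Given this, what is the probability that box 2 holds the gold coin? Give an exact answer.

Condition on the true location of the gold coin.
If it is in box 1 (prior 1/3): the host opened box 1, so this case is ruled out; weight (1/3)·0 = 0.
If it is in box 2 (prior 1/3): box 3 is available but not opened, probability 1/4; weight (1/3)·(1/4) = 1/12.
If it is in box 3 (prior 1/3): only box 1 is available, probability 1; weight (1/3)·1 = 1/3.
The weights sum to 5/12.
So P(the gold coin in box 2 | the host opened box 1) = (1/12) / (5/12) = 1/5.

1/5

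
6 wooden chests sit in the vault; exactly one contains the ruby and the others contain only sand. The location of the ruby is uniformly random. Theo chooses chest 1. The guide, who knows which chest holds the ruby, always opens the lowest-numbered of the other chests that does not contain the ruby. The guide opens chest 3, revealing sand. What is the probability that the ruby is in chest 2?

Apply Bayes' rule, conditioning on where the ruby actually is.
If it is in any of chests 1, 4, 5, and 6 (prior 1/6 each): the guide would have opened chest 2 instead, probability 0; weight (1/6)·0 = 0 each.
If it is in chest 2 (prior 1/6): chest 3 is the lowest-numbered option available, probability 1; weight (1/6)·1 = 1/6.
If it is in chest 3 (prior 1/6): the guide opened chest 3, so this case is ruled out; weight (1/6)·0 = 0.
The weights sum to 1/6.
So P(the ruby in chest 2 | the guide opened chest 3) = (1/6) / (1/6) = 1.

1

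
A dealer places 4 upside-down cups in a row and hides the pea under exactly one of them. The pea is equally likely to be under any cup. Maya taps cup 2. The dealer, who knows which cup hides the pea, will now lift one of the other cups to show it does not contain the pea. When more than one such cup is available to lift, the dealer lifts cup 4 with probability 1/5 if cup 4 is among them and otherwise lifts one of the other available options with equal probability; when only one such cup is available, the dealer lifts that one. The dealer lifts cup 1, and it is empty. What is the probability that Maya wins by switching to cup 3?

Condition on the true location of the pea.
If it is under cup 1 (prior 1/4): the dealer opened cup 1, so this case is ruled out; weight (1/4)·0 = 0.
If it is under cup 2 (prior 1/4): cup 4 is available but not opened; cup 1 gets probability (1 − 1/5)/2 = 2/5; weight (1/4)·(2/5) = 1/10.
If it is under cup 3 (prior 1/4): cup 4 is available but not opened, probability 4/5; weight (1/4)·(4/5) = 1/5.
If it is under cup 4 (prior 1/4): cup 4 holds the prize so is unavailable; the dealer chooses uniformly among the 2 others, probability 1/2; weight (1/4)·(1/2) = 1/8.
The weights sum to 17/40.
So P(the pea under cup 3 | the dealer opened cup 1) = (1/5) / (17/40) = 8/17.

8/17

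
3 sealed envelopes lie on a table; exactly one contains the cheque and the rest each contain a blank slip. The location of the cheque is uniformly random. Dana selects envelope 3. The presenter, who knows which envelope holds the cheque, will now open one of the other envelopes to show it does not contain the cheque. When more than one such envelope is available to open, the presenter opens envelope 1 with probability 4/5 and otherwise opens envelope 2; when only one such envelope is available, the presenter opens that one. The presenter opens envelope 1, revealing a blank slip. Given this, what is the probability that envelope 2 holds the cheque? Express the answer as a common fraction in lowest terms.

5/9

Condition on the true location of the cheque.
If it is in envelope 1 (prior 1/3): the presenter opened envelope 1, so this case is ruled out; weight (1/3)·0 = 0.
If it is in envelope 2 (prior 1/3): only envelope 1 is available, probability 1; weight (1/3)·1 = 1/3.
If it is in envelope 3 (prior 1/3): envelope 1 is available, opened with probability 4/5; weight (1/3)·(4/5) = 4/15.
The weights sum to 3/5.
So P(the cheque in envelope 2 | the presenter opened envelope 1) = (1/3) / (3/5) = 5/9.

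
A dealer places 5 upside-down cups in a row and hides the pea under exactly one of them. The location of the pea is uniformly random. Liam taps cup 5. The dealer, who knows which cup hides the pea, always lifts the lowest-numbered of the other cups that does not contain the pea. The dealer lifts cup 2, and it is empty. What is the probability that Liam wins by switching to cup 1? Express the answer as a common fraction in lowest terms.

Apply Bayes' rule, conditioning on where the pea actually is.
If it is under cup 1 (prior 1/5): cup 2 is the lowest-numbered option available, probability 1; weight (1/5)·1 = 1/5.
If it is under cup 2 (prior 1/5): the dealer opened cup 2, so this case is ruled out; weight (1/5)·0 = 0.
If it is under any of cups 3, 4, and 5 (prior 1/5 each): the dealer would have opened cup 1 instead, probability 0; weight (1/5)·0 = 0 each.
The weights sum to 1/5.
So P(the pea under cup 1 | the dealer opened cup 2) = (1/5) / (1/5) = 1.

1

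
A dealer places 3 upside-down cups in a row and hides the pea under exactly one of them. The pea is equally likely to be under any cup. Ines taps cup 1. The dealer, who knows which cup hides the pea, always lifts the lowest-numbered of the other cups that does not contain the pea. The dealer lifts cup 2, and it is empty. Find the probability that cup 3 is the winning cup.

1/2

Condition on the true location of the pea.
If it is under either of cups 1 and 3 (prior 1/3 each): cup 2 is the lowest-numbered option available, probability 1; weight (1/3)·1 = 1/3 each.
If it is under cup 2 (prior 1/3): the dealer opened cup 2, so this case is ruled out; weight (1/3)·0 = 0.
The weights sum to 2/3.
So P(the pea under cup 3 | the dealer opened cup 2) = (1/3) / (2/3) = 1/2.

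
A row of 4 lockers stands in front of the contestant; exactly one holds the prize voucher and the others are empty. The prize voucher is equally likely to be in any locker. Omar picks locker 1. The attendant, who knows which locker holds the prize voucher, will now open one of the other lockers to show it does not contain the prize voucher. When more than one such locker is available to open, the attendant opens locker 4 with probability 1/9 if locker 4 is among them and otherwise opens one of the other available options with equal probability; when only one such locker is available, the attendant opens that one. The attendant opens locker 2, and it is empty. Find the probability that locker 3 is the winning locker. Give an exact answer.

16/33

Apply Bayes' rule, conditioning on where the prize voucher actually is.
If it is in locker 1 (prior 1/4): locker 4 is available but not opened; locker 2 gets probability (1 − 1/9)/2 = 4/9; weight (1/4)·(4/9) = 1/9.
If it is in locker 2 (prior 1/4): the attendant opened locker 2, so this case is ruled out; weight (1/4)·0 = 0.
If it is in locker 3 (prior 1/4): locker 4 is available but not opened, probability 8/9; weight (1/4)·(8/9) = 2/9.
If it is in locker 4 (prior 1/4): locker 4 holds the prize so is unavailable; the attendant chooses uniformly among the 2 others, probability 1/2; weight (1/4)·(1/2) = 1/8.
The weights sum to 11/24.
So P(the prize voucher in locker 3 | the attendant opened locker 2) = (2/9) / (11/24) = 16/33.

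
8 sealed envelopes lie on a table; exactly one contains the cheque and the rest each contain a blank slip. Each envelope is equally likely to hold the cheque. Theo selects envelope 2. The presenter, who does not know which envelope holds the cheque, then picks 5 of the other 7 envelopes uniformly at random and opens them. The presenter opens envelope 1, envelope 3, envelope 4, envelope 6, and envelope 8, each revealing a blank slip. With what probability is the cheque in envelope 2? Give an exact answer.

1/3

Because the presenter chose which envelopes to open without knowing where the cheque is, the choice is independent of the prize location. Learning that none of the 5 opened envelopes holds the cheque simply rules out those 5 locations and leaves the remaining 3 envelopes still equally likely by symmetry.
So P(the cheque in envelope 2) = 1/3.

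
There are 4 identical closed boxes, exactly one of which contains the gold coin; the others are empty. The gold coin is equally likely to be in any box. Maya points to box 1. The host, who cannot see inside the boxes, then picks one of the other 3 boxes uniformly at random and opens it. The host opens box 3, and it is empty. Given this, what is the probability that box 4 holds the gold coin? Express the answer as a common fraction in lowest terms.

1/3

Apply Bayes' rule, conditioning on where the gold coin actually is.
If it is in any of boxes 1, 2, and 4 (prior 1/4 each): the host picks box 3 with probability 1/3 regardless, and it is not the prize; weight (1/4)·(1/3) = 1/12 each.
If it is in box 3 (prior 1/4): the host opened box 3, so this case is ruled out; weight (1/4)·0 = 0.
The weights sum to 1/4.
So P(the gold coin in box 4 | the host opened box 3) = (1/12) / (1/4) = 1/3.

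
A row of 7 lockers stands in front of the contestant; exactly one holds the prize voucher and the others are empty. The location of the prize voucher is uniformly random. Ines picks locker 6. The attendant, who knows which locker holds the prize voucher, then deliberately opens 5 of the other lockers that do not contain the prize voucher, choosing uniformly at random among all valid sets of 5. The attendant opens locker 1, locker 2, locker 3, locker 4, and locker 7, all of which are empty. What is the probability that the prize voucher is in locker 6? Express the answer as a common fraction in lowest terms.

Condition on the true location of the prize voucher.
If it is in any of lockers 1, 2, 3, 4, and 7 (prior 1/7 each): that locker was opened and seen not to hold the prize — ruled out; weight (1/7)·0 = 0 each.
If it is in locker 5 (prior 1/7): the attendant has no choice, probability 1; weight (1/7)·1 = 1/7.
If it is in locker 6 (prior 1/7): the attendant has 6 equally likely choices, so probability 1/6; weight (1/7)·(1/6) = 1/42.
The weights sum to 1/6.
So P(the prize voucher in locker 6 | the attendant opened locker 1, locker 2, locker 3, locker 4, and locker 7) = (1/42) / (1/6) = 1/7.

1/7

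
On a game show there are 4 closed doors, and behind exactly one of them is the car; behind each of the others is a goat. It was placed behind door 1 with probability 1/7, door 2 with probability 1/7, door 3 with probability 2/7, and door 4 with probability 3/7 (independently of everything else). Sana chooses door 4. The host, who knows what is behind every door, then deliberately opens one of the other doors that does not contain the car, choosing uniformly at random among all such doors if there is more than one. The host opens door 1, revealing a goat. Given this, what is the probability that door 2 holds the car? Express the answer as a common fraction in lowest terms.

Condition on the true location of the car.
If it is behind door 1 (prior 1/7): the host opened door 1, so this case is ruled out; weight (1/7)·0 = 0.
If it is behind door 2 (prior 1/7): the host has 2 equally likely choices, so probability 1/2; weight (1/7)·(1/2) = 1/14.
If it is behind door 3 (prior 2/7): the host has 2 equally likely choices, so probability 1/2; weight (2/7)·(1/2) = 1/7.
If it is behind door 4 (prior 3/7): the host has 3 equally likely choices, so probability 1/3; weight (3/7)·(1/3) = 1/7.
The weights sum to 5/14.
So P(the car behind door 2 | the host opened door 1) = (1/14) / (5/14) = 1/5.

1/5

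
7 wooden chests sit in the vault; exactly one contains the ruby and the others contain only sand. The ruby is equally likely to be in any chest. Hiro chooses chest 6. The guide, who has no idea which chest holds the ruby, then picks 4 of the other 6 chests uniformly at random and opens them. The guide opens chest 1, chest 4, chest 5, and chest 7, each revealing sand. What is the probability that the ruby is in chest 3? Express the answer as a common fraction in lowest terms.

1/3

Condition on the true location of the ruby.
If it is in any of chests 1, 4, 5, and 7 (prior 1/7 each): that chest was opened and seen not to hold the prize — ruled out; weight (1/7)·0 = 0 each.
If it is in any of chests 2, 3, and 6 (prior 1/7 each): the guide picks exactly this set with probability 1/15 regardless, and none is the prize; weight (1/7)·(1/15) = 1/105 each.
The weights sum to 1/35.
So P(the ruby in chest 3 | the guide opened chest 1, chest 4, chest 5, and chest 7) = (1/105) / (1/35) = 1/3.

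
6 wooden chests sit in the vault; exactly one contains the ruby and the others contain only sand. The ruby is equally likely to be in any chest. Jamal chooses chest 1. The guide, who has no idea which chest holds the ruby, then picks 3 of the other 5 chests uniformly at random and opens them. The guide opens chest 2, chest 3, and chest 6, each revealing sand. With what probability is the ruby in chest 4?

Because the guide chose which chests to open without knowing where the ruby is, the choice is independent of the prize location. Learning that none of the 3 opened chests holds the ruby simply rules out those 3 locations and leaves the remaining 3 chests still equally likely by symmetry.
So P(the ruby in chest 4) = 1/3.

1/3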